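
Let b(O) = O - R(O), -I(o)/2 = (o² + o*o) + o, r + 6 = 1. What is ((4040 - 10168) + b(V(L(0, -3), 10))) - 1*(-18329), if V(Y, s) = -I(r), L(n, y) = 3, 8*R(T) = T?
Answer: 49119/4 ≈ 12280.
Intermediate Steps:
r = -5 (r = -6 + 1 = -5)
I(o) = -4*o² - 2*o (I(o) = -2*((o² + o*o) + o) = -2*((o² + o²) + o) = -2*(2*o² + o) = -2*(o + 2*o²) = -4*o² - 2*o)
R(T) = T/8
V(Y, s) = 90 (V(Y, s) = -(-2)*(-5)*(1 + 2*(-5)) = -(-2)*(-5)*(1 - 10) = -(-2)*(-5)*(-9) = -1*(-90) = 90)
b(O) = 7*O/8 (b(O) = O - O/8 = 7*O/8)
((4040 - 10168) + b(V(L(0, -3), 10))) - 1*(-18329) = ((4040 - 10168) + (7/8)*90) - 1*(-18329) = (-6128 + 315/4) + 18329 = -24197/4 + 18329 = 49119/4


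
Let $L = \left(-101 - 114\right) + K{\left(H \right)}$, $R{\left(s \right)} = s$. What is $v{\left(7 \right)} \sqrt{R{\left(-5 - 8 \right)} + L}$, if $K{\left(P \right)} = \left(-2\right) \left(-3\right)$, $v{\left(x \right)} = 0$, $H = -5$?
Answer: $0$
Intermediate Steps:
$K{\left(P \right)} = 6$
$L = -209$ ($L = \left(-101 - 114\right) + 6 = -215 + 6 = -209$)
$v{\left(7 \right)} \sqrt{R{\left(-5 - 8 \right)} + L} = 0 \sqrt{\left(-5 - 8\right) - 209} = 0 \sqrt{-13 - 209} = 0 \sqrt{-222} = 0 i \sqrt{222} = 0$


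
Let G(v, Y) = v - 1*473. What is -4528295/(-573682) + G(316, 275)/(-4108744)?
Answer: 9302847489777/1178556237704 ≈ 7.8934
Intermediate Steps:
G(v, Y) = -473 + v (G(v, Y) = v - 473 = -473 + v)
-4528295/(-573682) + G(316, 275)/(-4108744) = -4528295/(-573682) + (-473 + 316)/(-4108744) = -4528295*(-1/573682) - 157*(-1/4108744) = 4528295/573682 + 157/4108744 = 9302847489777/1178556237704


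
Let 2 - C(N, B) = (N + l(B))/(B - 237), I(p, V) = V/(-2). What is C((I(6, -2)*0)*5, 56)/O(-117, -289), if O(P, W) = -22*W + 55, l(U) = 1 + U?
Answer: 419/1160753 ≈ 0.00036097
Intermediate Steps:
I(p, V) = -V/2 (I(p, V) = V*(-½) = -V/2)
O(P, W) = 55 - 22*W
C(N, B) = 2 - (1 + B + N)/(-237 + B) (C(N, B) = 2 - (N + (1 + B))/(B - 237) = 2 - (1 + B + N)/(-237 + B))
C((I(6, -2)*0)*5, 56)/O(-117, -289) = ((-475 + 56 - -½*(-2)*0*5)/(-237 + 56))/(55 - 22*(-289)) = ((-475 + 56 - 1*0*5)/(-181))/(55 + 6358) = -(-475 + 56 - 0*5)/181/6413 = -(-475 + 56 - 1*0)/181*(1/6413) = -(-475 + 56 + 0)/181*(1/6413) = -1/181*(-419)*(1/6413) = (419/181)*(1/6413) = 419/1160753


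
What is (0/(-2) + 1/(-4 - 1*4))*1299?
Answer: -1299/8 ≈ -162.38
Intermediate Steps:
(0/(-2) + 1/(-4 - 1*4))*1299 = (0*(-½) + 1/(-4 - 4))*1299 = (0 + 1/(-8))*1299 = (0 + 1*(-⅛))*1299 = (0 - ⅛)*1299 = -⅛*1299 = -1299/8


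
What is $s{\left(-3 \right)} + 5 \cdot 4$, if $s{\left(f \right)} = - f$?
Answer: $23$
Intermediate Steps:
$s{\left(-3 \right)} + 5 \cdot 4 = \left(-1\right) \left(-3\right) + 5 \cdot 4 = 3 + 20 = 23$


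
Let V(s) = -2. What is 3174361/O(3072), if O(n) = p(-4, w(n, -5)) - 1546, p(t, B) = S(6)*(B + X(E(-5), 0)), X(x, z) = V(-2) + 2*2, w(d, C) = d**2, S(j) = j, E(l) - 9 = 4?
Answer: 3174361/56621570 ≈ 0.056063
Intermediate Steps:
E(l) = 13 (E(l) = 9 + 4 = 13)
X(x, z) = 2 (X(x, z) = -2 + 2*2 = -2 + 4 = 2)
p(t, B) = 12 + 6*B (p(t, B) = 6*(B + 2) = 6*(2 + B) = 12 + 6*B)
O(n) = -1534 + 6*n**2 (O(n) = (12 + 6*n**2) - 1546 = -1534 + 6*n**2)
3174361/O(3072) = 3174361/(-1534 + 6*3072**2) = 3174361/(-1534 + 6*9437184) = 3174361/(-1534 + 56623104) = 3174361/56621570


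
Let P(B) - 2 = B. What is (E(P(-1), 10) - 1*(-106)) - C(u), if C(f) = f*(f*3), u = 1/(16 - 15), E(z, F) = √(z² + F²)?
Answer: 103 + √101 ≈ 113.05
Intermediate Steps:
P(B) = 2 + B
E(z, F) = √(F² + z²)
u = 1 (u = 1/1 = 1)
C(f) = 3*f² (C(f) = f*(3*f) = 3*f²)
(E(P(-1), 10) - 1*(-106)) - C(u) = (√(10² + (2 - 1)²) - 1*(-106)) - 3*1² = (√(100 + 1²) + 106) - 3 = (√(100 + 1) + 106) - 1*3 = (√101 + 106) - 3 = (106 + √101) - 3 = 103 + √101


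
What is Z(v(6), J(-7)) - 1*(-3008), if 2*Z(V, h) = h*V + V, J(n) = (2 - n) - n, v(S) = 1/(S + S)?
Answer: 72209/24 ≈ 3008.7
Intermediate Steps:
v(S) = 1/(2*S)
J(n) = 2 - 2*n
Z(V, h) = V/2 + V*h/2 (Z(V, h) = (h*V + V)/2 = (V*h + V)/2 = (V + V*h)/2 = V/2 + V*h/2)
Z(v(6), J(-7)) - 1*(-3008) = ((½)/6)*(1 + (2 - 2*(-7)))/2 - 1*(-3008) = ((½)*(⅙))*(1 + (2 + 14))/2 + 3008 = (½)*(1/12)*(1 + 16) + 3008 = (½)*(1/12)*17 + 3008 = 17/24 + 3008 = 72209/24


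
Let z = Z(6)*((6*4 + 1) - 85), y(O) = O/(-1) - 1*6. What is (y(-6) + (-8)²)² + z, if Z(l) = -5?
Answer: 4396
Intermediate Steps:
y(O) = -6 - O (y(O) = O*(-1) - 6 = -O - 6 = -6 - O)
z = 300 (z = -5*((6*4 + 1) - 85) = -5*((24 + 1) - 85) = -5*(25 - 85) = -5*(-60) = 300)
(y(-6) + (-8)²)² + z = ((-6 - 1*(-6)) + (-8)²)² + 300 = ((-6 + 6) + 64)² + 300 = (0 + 64)² + 300 = 64² + 300 = 4096 + 300 = 4396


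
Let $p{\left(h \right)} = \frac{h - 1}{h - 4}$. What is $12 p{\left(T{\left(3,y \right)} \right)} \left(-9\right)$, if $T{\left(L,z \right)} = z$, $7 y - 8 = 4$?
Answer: $\frac{135}{4} \approx 33.75$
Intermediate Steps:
$y = \frac{12}{7}$ ($y = \frac{8}{7} + \frac{1}{7} \cdot 4 = \frac{8}{7} + \frac{4}{7} = \frac{12}{7} \approx 1.7143$)
$p{\left(h \right)} = \frac{-1 + h}{-4 + h}$
$12 p{\left(T{\left(3,y \right)} \right)} \left(-9\right) = 12 \frac{-1 + \frac{12}{7}}{-4 + \frac{12}{7}} \left(-9\right) = 12 \frac{1}{- \frac{16}{7}} \cdot \frac{5}{7} \left(-9\right) = 12 \left(\left(- \frac{7}{16}\right) \frac{5}{7}\right) \left(-9\right) = 12 \left(- \frac{5}{16}\right) \left(-9\right) = \left(- \frac{15}{4}\right) \left(-9\right) = \frac{135}{4}$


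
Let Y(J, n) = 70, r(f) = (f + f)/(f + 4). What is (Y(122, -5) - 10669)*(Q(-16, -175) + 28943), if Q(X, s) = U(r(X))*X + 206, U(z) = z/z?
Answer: -308780667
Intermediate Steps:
r(f) = 2*f/(4 + f) (r(f) = (2*f)/(4 + f) = 2*f/(4 + f))
U(z) = 1
Q(X, s) = 206 + X (Q(X, s) = 1*X + 206 = X + 206 = 206 + X)
(Y(122, -5) - 10669)*(Q(-16, -175) + 28943) = (70 - 10669)*((206 - 16) + 28943) = -10599*(190 + 28943) = -10599*29133 = -308780667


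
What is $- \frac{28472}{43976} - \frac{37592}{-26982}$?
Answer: $\frac{55307143}{74160027} \approx 0.74578$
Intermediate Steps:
$- \frac{28472}{43976} - \frac{37592}{-26982} = \left(-28472\right) \frac{1}{43976} - - \frac{18796}{13491} = - \frac{3559}{5497} + \frac{18796}{13491} = \frac{55307143}{74160027}$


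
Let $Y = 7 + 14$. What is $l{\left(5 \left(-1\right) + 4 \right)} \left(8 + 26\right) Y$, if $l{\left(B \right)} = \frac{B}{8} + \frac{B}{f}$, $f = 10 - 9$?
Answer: $- \frac{3213}{4} \approx -803.25$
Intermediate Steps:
$Y = 21$
$f = 1$
$l{\left(B \right)} = \frac{9 B}{8}$ ($l{\left(B \right)} = \frac{B}{8} + \frac{B}{1} = B \frac{1}{8} + B 1 = \frac{B}{8} + B = \frac{9 B}{8}$)
$l{\left(5 \left(-1\right) + 4 \right)} \left(8 + 26\right) Y = \frac{9 \left(5 \left(-1\right) + 4\right)}{8} \left(8 + 26\right) 21 = \frac{9 \left(-5 + 4\right)}{8} \cdot 34 \cdot 21 = \frac{9}{8} \left(-1\right) 714 = \left(- \frac{9}{8}\right) 714 = - \frac{3213}{4}$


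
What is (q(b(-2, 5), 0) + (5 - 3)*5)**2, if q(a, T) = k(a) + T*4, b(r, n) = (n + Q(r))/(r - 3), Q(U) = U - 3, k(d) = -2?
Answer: 64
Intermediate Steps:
Q(U) = -3 + U
b(r, n) = (-3 + n + r)/(-3 + r) (b(r, n) = (n + (-3 + r))/(r - 3) = (-3 + n + r)/(-3 + r))
q(a, T) = -2 + 4*T (q(a, T) = -2 + T*4 = -2 + 4*T)
(q(b(-2, 5), 0) + (5 - 3)*5)**2 = ((-2 + 4*0) + (5 - 3)*5)**2 = ((-2 + 0) + 2*5)**2 = (-2 + 10)**2 = 8**2 = 64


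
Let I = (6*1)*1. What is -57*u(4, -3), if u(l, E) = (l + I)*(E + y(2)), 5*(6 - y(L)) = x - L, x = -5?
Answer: -2508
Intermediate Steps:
y(L) = 7 + L/5 (y(L) = 6 - (-5 - L)/5 = 6 + (1 + L/5) = 7 + L/5)
I = 6 (I = 6*1 = 6)
u(l, E) = (6 + l)*(37/5 + E) (u(l, E) = (l + 6)*(E + (7 + (⅕)*2)) = (6 + l)*(E + (7 + ⅖)) = (6 + l)*(E + 37/5) = (6 + l)*(37/5 + E))
-57*u(4, -3) = -57*(222/5 + 6*(-3) + (37/5)*4 - 3*4) = -57*(222/5 - 18 + 148/5 - 12) = -57*44 = -2508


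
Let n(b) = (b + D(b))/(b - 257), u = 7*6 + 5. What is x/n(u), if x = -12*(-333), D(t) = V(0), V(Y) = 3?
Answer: -83916/5 ≈ -16783.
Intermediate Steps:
D(t) = 3
u = 47 (u = 42 + 5 = 47)
x = 3996 (x = -1*(-3996) = 3996)
n(b) = (3 + b)/(-257 + b) (n(b) = (b + 3)/(b - 257) = (3 + b)/(-257 + b))
x/n(u) = 3996/(((3 + 47)/(-257 + 47))) = 3996/((50/(-210))) = 3996/((-1/210*50)) = 3996/(-5/21) = 3996*(-21/5) = -83916/5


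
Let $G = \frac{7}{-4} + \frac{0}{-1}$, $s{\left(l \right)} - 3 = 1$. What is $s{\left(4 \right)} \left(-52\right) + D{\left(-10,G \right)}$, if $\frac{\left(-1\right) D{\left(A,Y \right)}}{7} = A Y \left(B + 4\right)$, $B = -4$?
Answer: $-208$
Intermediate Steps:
$s{\left(l \right)} = 4$ ($s{\left(l \right)} = 3 + 1 = 4$)
$G = - \frac{7}{4}$ ($G = 7 \left(- \frac{1}{4}\right) + 0 \left(-1\right) = - \frac{7}{4} + 0 = - \frac{7}{4} \approx -1.75$)
$D{\left(A,Y \right)} = 0$ ($D{\left(A,Y \right)} = - 7 A Y \left(-4 + 4\right) = - 7 A Y 0 = \left(-7\right) 0 = 0$)
$s{\left(4 \right)} \left(-52\right) + D{\left(-10,G \right)} = 4 \left(-52\right) + 0 = -208 + 0 = -208$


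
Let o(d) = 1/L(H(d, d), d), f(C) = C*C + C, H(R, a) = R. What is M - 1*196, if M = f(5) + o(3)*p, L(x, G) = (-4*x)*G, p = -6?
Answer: -995/6 ≈ -165.83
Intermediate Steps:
L(x, G) = -4*G*x
f(C) = C + C**2 (f(C) = C**2 + C = C + C**2)
o(d) = -1/(4*d**2) (o(d) = 1/(-4*d*d) = 1/(-4*d**2) = -1/(4*d**2))
M = 181/6 (M = 5*(1 + 5) - 1/4/3**2*(-6) = 5*6 - 1/4*1/9*(-6) = 30 - 1/36*(-6) = 30 + 1/6 = 181/6 ≈ 30.167)
M - 1*196 = 181/6 - 1*196 = 181/6 - 196 = -995/6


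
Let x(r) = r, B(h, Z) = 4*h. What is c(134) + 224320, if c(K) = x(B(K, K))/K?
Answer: 224324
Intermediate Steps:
c(K) = 4 (c(K) = (4*K)/K = 4)
c(134) + 224320 = 4 + 224320 = 224324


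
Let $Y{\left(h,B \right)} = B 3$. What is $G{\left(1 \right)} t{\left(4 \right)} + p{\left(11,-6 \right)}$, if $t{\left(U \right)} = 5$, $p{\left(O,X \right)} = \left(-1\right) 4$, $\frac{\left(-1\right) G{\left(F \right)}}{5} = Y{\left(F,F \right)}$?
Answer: $-79$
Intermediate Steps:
$Y{\left(h,B \right)} = 3 B$
$G{\left(F \right)} = - 15 F$ ($G{\left(F \right)} = - 5 \cdot 3 F = - 15 F$)
$p{\left(O,X \right)} = -4$
$G{\left(1 \right)} t{\left(4 \right)} + p{\left(11,-6 \right)} = \left(-15\right) 1 \cdot 5 - 4 = \left(-15\right) 5 - 4 = -75 - 4 = -79$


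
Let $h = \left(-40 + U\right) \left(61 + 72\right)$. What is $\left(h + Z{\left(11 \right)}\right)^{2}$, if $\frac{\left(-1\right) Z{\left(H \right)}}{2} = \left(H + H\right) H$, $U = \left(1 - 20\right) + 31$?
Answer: $17707264$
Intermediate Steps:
$U = 12$ ($U = \left(1 - 20\right) + 31 = -19 + 31 = 12$)
$h = -3724$ ($h = \left(-40 + 12\right) \left(61 + 72\right) = \left(-28\right) 133 = -3724$)
$Z{\left(H \right)} = - 4 H^{2}$ ($Z{\left(H \right)} = - 2 \left(H + H\right) H = - 2 \cdot 2 H H = - 2 \cdot 2 H^{2} = - 4 H^{2}$)
$\left(h + Z{\left(11 \right)}\right)^{2} = \left(-3724 - 4 \cdot 11^{2}\right)^{2} = \left(-3724 - 484\right)^{2} = \left(-4208\right)^{2} = 17707264$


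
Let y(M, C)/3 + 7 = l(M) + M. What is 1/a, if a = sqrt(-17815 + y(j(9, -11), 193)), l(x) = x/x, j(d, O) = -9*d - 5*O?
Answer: -I*sqrt(17911)/17911 ≈ -0.0074721*I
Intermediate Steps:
l(x) = 1
y(M, C) = -18 + 3*M (y(M, C) = -21 + 3*(1 + M) = -21 + (3 + 3*M) = -18 + 3*M)
a = I*sqrt(17911) (a = sqrt(-17815 + (-18 + 3*(-9*9 - 5*(-11)))) = sqrt(-17815 + (-18 + 3*(-81 + 55))) = sqrt(-17815 + (-18 + 3*(-26))) = sqrt(-17815 + (-18 - 78)) = sqrt(-17815 - 96) = sqrt(-17911) = I*sqrt(17911) ≈ 133.83*I)
1/a = 1/(I*sqrt(17911)) = -I*sqrt(17911)/17911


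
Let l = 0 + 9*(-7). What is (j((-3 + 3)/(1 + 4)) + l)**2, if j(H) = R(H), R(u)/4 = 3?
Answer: 2601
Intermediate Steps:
R(u) = 12 (R(u) = 4*3 = 12)
j(H) = 12
l = -63 (l = 0 - 63 = -63)
(j((-3 + 3)/(1 + 4)) + l)**2 = (12 - 63)**2 = (-51)**2 = 2601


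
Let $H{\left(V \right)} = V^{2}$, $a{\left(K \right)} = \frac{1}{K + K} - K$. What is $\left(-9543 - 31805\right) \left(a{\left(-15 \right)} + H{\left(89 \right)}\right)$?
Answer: $- \frac{4922045246}{15} \approx -3.2814 \cdot 10^{8}$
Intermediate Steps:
$a{\left(K \right)} = \frac{1}{2 K} - K$
$\left(-9543 - 31805\right) \left(a{\left(-15 \right)} + H{\left(89 \right)}\right) = \left(-9543 - 31805\right) \left(\left(\frac{1}{2 \left(-15\right)} - -15\right) + 89^{2}\right) = - 41348 \left(\left(\frac{1}{2} \left(- \frac{1}{15}\right) + 15\right) + 7921\right) = - 41348 \left(\left(- \frac{1}{30} + 15\right) + 7921\right) = - 41348 \left(\frac{449}{30} + 7921\right) = \left(-41348\right) \frac{238079}{30} = - \frac{4922045246}{15}$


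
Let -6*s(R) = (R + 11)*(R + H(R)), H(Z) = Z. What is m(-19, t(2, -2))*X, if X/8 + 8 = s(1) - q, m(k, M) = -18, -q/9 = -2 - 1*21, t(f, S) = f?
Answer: 31536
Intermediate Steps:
q = 207 (q = -9*(-2 - 1*21) = -9*(-2 - 21) = -9*(-23) = 207)
s(R) = -R*(11 + R)/3 (s(R) = -(R + 11)*(R + R)/6 = -(11 + R)*2*R/6 = -R*(11 + R)/3)
X = -1752 (X = -64 + 8*((1/3)*1*(-11 - 1*1) - 1*207) = -64 + 8*((1/3)*1*(-11 - 1) - 207) = -64 + 8*((1/3)*1*(-12) - 207) = -64 + 8*(-4 - 207) = -64 + 8*(-211) = -64 - 1688 = -1752)
m(-19, t(2, -2))*X = -18*(-1752) = 31536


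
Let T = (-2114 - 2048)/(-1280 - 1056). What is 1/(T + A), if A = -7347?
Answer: -1168/8579215 ≈ -0.00013614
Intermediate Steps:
T = 2081/1168 (T = -4162/(-2336) = -4162*(-1/2336) = 2081/1168 ≈ 1.7817)
1/(T + A) = 1/(2081/1168 - 7347) = 1/(-8579215/1168) = -1168/8579215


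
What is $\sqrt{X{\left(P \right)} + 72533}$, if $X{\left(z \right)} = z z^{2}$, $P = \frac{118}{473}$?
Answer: $\frac{\sqrt{3630615825586189}}{223729} \approx 269.32$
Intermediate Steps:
$P = \frac{118}{473}$ ($P = 118 \cdot \frac{1}{473} = \frac{118}{473} \approx 0.24947$)
$X{\left(z \right)} = z^{3}$
$\sqrt{X{\left(P \right)} + 72533} = \sqrt{\left(\frac{118}{473}\right)^{3} + 72533} = \sqrt{\frac{1643032}{105823817} + 72533} = \sqrt{\frac{7675720561493}{105823817}} = \frac{\sqrt{3630615825586189}}{223729}$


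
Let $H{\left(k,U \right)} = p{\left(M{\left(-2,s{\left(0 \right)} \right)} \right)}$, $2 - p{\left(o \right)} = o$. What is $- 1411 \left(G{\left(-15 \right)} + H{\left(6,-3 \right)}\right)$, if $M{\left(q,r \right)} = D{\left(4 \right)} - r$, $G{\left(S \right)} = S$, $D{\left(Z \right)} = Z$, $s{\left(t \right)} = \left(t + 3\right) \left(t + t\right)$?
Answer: $23987$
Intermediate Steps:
$s{\left(t \right)} = 2 t \left(3 + t\right)$ ($s{\left(t \right)} = \left(3 + t\right) 2 t = 2 t \left(3 + t\right)$)
$M{\left(q,r \right)} = 4 - r$
$p{\left(o \right)} = 2 - o$
$H{\left(k,U \right)} = -2$ ($H{\left(k,U \right)} = 2 - \left(4 - 2 \cdot 0 \left(3 + 0\right)\right) = 2 - \left(4 - 2 \cdot 0 \cdot 3\right) = 2 - \left(4 - 0\right) = 2 - \left(4 + 0\right) = 2 - 4 = -2$)
$- 1411 \left(G{\left(-15 \right)} + H{\left(6,-3 \right)}\right) = - 1411 \left(-15 - 2\right) = \left(-1411\right) \left(-17\right) = 23987$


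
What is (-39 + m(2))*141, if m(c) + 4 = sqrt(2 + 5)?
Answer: -6063 + 141*sqrt(7) ≈ -5690.0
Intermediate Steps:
m(c) = -4 + sqrt(7) (m(c) = -4 + sqrt(2 + 5) = -4 + sqrt(7))
(-39 + m(2))*141 = (-39 + (-4 + sqrt(7)))*141 = (-43 + sqrt(7))*141 = -6063 + 141*sqrt(7)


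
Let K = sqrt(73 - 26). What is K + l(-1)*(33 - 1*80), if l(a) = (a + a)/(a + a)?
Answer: -47 + sqrt(47) ≈ -40.144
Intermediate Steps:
l(a) = 1 (l(a) = (2*a)/((2*a)) = (2*a)*(1/(2*a)) = 1)
K = sqrt(47) ≈ 6.8557
K + l(-1)*(33 - 1*80) = sqrt(47) + 1*(33 - 1*80) = sqrt(47) + 1*(33 - 80) = sqrt(47) + 1*(-47) = sqrt(47) - 47 = -47 + sqrt(47)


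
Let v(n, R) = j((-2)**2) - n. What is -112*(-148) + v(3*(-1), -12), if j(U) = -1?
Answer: 16578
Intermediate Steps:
v(n, R) = -1 - n
-112*(-148) + v(3*(-1), -12) = -112*(-148) + (-1 - 3*(-1)) = 16576 + (-1 - 1*(-3)) = 16576 + (-1 + 3) = 16576 + 2 = 16578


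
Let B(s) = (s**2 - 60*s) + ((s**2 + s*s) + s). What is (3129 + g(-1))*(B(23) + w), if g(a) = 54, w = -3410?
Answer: -10121940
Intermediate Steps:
B(s) = -59*s + 3*s**2 (B(s) = (s**2 - 60*s) + ((s**2 + s**2) + s) = (s**2 - 60*s) + (2*s**2 + s) = (s**2 - 60*s) + (s + 2*s**2) = -59*s + 3*s**2)
(3129 + g(-1))*(B(23) + w) = (3129 + 54)*(23*(-59 + 3*23) - 3410) = 3183*(23*(-59 + 69) - 3410) = 3183*(23*10 - 3410) = 3183*(230 - 3410) = 3183*(-3180) = -10121940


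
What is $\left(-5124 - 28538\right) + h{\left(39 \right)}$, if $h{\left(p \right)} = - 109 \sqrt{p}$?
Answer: $-33662 - 109 \sqrt{39} \approx -34343.0$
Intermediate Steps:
$\left(-5124 - 28538\right) + h{\left(39 \right)} = \left(-5124 - 28538\right) - 109 \sqrt{39} = -33662 - 109 \sqrt{39}$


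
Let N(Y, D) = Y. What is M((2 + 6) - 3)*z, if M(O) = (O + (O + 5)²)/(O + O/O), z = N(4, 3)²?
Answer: 280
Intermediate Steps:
z = 16 (z = 4² = 16)
M(O) = (O + (5 + O)²)/(1 + O) (M(O) = (O + (5 + O)²)/(O + 1) = (O + (5 + O)²)/(1 + O))
M((2 + 6) - 3)*z = ((((2 + 6) - 3) + (5 + ((2 + 6) - 3))²)/(1 + ((2 + 6) - 3)))*16 = (((8 - 3) + (5 + (8 - 3))²)/(1 + (8 - 3)))*16 = ((5 + (5 + 5)²)/(1 + 5))*16 = ((5 + 10²)/6)*16 = ((5 + 100)/6)*16 = ((⅙)*105)*16 = (35/2)*16 = 280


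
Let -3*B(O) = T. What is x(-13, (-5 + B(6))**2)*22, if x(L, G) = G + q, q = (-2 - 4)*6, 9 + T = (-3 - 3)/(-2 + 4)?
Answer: -770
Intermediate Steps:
T = -12 (T = -9 + (-3 - 3)/(-2 + 4) = -9 - 6/2 = -9 - 6*1/2 = -9 - 3 = -12)
q = -36 (q = -6*6 = -36)
B(O) = 4 (B(O) = -1/3*(-12) = 4)
x(L, G) = -36 + G (x(L, G) = G - 36 = -36 + G)
x(-13, (-5 + B(6))**2)*22 = (-36 + (-5 + 4)**2)*22 = (-36 + (-1)**2)*22 = (-36 + 1)*22 = -35*22 = -770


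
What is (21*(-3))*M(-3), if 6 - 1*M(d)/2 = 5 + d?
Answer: -504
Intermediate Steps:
M(d) = 2 - 2*d (M(d) = 12 - 2*(5 + d) = 12 + (-10 - 2*d) = 2 - 2*d)
(21*(-3))*M(-3) = (21*(-3))*(2 - 2*(-3)) = -63*(2 + 6) = -63*8 = -504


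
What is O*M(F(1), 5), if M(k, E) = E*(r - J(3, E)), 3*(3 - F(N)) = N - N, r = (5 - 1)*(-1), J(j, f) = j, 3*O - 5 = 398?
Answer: -14105/3 ≈ -4701.7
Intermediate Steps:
O = 403/3 (O = 5/3 + (⅓)*398 = 5/3 + 398/3 = 403/3 ≈ 134.33)
r = -4 (r = 4*(-1) = -4)
F(N) = 3 (F(N) = 3 - (N - N)/3 = 3 - ⅓*0 = 3 + 0 = 3)
M(k, E) = -7*E (M(k, E) = E*(-4 - 1*3) = E*(-4 - 3) = E*(-7) = -7*E)
O*M(F(1), 5) = 403*(-7*5)/3 = (403/3)*(-35) = -14105/3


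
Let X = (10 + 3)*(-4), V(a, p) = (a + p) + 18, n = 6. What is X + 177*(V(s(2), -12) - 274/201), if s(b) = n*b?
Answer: 193812/67 ≈ 2892.7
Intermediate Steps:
s(b) = 6*b
V(a, p) = 18 + a + p
X = -52 (X = 13*(-4) = -52)
X + 177*(V(s(2), -12) - 274/201) = -52 + 177*((18 + 6*2 - 12) - 274/201) = -52 + 177*((18 + 12 - 12) - 274/201) = -52 + 177*(18 - 1*274/201) = -52 + 177*(18 - 274/201) = -52 + 177*(3344/201) = -52 + 197296/67 = 193812/67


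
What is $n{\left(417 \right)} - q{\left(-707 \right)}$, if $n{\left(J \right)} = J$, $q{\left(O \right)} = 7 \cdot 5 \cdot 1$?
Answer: $382$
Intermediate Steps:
$q{\left(O \right)} = 35$ ($q{\left(O \right)} = 35 \cdot 1 = 35$)
$n{\left(417 \right)} - q{\left(-707 \right)} = 417 - 35 = 382$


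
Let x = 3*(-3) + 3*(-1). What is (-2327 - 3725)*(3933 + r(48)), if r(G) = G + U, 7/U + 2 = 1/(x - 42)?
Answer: -2623850652/109 ≈ -2.4072e+7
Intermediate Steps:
x = -12 (x = -9 - 3 = -12)
U = -378/109 (U = 7/(-2 + 1/(-12 - 42)) = 7/(-2 + 1/(-54)) = 7/(-2 - 1/54) = 7/(-109/54) = 7*(-54/109) = -378/109 ≈ -3.4679)
r(G) = -378/109 + G (r(G) = G - 378/109 = -378/109 + G)
(-2327 - 3725)*(3933 + r(48)) = (-2327 - 3725)*(3933 + (-378/109 + 48)) = -6052*(3933 + 4854/109) = -6052*433551/109 = -2623850652/109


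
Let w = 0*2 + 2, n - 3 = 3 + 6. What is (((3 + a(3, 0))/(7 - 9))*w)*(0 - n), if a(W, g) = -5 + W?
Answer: 12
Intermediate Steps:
n = 12 (n = 3 + (3 + 6) = 3 + 9 = 12)
w = 2 (w = 0 + 2 = 2)
(((3 + a(3, 0))/(7 - 9))*w)*(0 - n) = (((3 + (-5 + 3))/(7 - 9))*2)*(0 - 1*12) = (((3 - 2)/(-2))*2)*(0 - 12) = ((1*(-1/2))*2)*(-12) = -1/2*2*(-12) = -1*(-12) = 12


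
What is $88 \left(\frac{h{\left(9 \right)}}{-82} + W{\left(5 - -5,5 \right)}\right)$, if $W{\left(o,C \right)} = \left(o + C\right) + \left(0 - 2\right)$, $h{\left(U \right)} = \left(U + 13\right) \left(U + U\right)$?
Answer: $\frac{29480}{41} \approx 719.02$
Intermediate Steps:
$h{\left(U \right)} = 2 U \left(13 + U\right)$ ($h{\left(U \right)} = \left(13 + U\right) 2 U = 2 U \left(13 + U\right)$)
$W{\left(o,C \right)} = -2 + C + o$ ($W{\left(o,C \right)} = \left(C + o\right) - 2 = -2 + C + o$)
$88 \left(\frac{h{\left(9 \right)}}{-82} + W{\left(5 - -5,5 \right)}\right) = 88 \left(\frac{2 \cdot 9 \left(13 + 9\right)}{-82} + \left(-2 + 5 + \left(5 - -5\right)\right)\right) = 88 \left(2 \cdot 9 \cdot 22 \left(- \frac{1}{82}\right) + \left(-2 + 5 + \left(5 + 5\right)\right)\right) = 88 \left(396 \left(- \frac{1}{82}\right) + \left(-2 + 5 + 10\right)\right) = 88 \left(- \frac{198}{41} + 13\right) = 88 \cdot \frac{335}{41} = \frac{29480}{41}$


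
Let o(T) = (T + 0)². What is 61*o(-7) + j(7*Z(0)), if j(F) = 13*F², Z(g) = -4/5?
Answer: 84917/25 ≈ 3396.7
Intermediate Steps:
Z(g) = -⅘ (Z(g) = -4*⅕ = -⅘)
o(T) = T²
61*o(-7) + j(7*Z(0)) = 61*(-7)² + 13*(7*(-⅘))² = 61*49 + 13*(-28/5)² = 2989 + 13*(784/25) = 2989 + 10192/25 = 84917/25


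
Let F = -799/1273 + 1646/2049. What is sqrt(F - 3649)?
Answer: I*sqrt(24825252788396682)/2608377 ≈ 60.406*I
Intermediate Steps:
F = 458207/2608377 (F = -799*1/1273 + 1646*(1/2049) = -799/1273 + 1646/2049 = 458207/2608377 ≈ 0.17567)
sqrt(F - 3649) = sqrt(458207/2608377 - 3649) = sqrt(-9517509466/2608377) = I*sqrt(24825252788396682)/2608377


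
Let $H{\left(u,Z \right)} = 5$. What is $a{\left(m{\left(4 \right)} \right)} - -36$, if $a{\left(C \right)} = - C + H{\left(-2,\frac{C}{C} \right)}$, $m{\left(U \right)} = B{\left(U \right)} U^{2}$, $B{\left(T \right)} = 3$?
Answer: $-7$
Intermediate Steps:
$m{\left(U \right)} = 3 U^{2}$
$a{\left(C \right)} = 5 - C$ ($a{\left(C \right)} = - C + 5 = 5 - C$)
$a{\left(m{\left(4 \right)} \right)} - -36 = \left(5 - 3 \cdot 4^{2}\right) - -36 = \left(5 - 3 \cdot 16\right) + 36 = \left(5 - 48\right) + 36 = -43 + 36 = -7$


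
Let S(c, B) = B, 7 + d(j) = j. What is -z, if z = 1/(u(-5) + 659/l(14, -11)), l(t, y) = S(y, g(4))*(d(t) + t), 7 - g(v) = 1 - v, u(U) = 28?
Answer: -210/6539 ≈ -0.032115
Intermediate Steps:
g(v) = 6 + v (g(v) = 7 - (1 - v) = 7 + (-1 + v) = 6 + v)
d(j) = -7 + j
l(t, y) = -70 + 20*t (l(t, y) = (6 + 4)*((-7 + t) + t) = 10*(-7 + 2*t) = -70 + 20*t)
z = 210/6539 (z = 1/(28 + 659/(-70 + 20*14)) = 1/(28 + 659/(-70 + 280)) = 1/(28 + 659/210) = 1/(6539/210) = 210/6539 ≈ 0.032115)
-z = -1*210/6539 = -210/6539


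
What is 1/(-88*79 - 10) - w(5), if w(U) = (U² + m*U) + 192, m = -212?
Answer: 5868965/6962 ≈ 843.00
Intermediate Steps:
w(U) = 192 + U² - 212*U (w(U) = (U² - 212*U) + 192 = 192 + U² - 212*U)
1/(-88*79 - 10) - w(5) = 1/(-88*79 - 10) - (192 + 5² - 212*5) = 1/(-6952 - 10) - (192 + 25 - 1060) = 1/(-6962) - 1*(-843) = -1/6962 + 843 = 5868965/6962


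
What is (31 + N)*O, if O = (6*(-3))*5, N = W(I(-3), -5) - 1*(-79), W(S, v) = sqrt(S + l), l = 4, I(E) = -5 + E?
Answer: -9900 - 180*I ≈ -9900.0 - 180.0*I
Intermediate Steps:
W(S, v) = sqrt(4 + S) (W(S, v) = sqrt(S + 4) = sqrt(4 + S))
N = 79 + 2*I (N = sqrt(4 + (-5 - 3)) - 1*(-79) = sqrt(4 - 8) + 79 = sqrt(-4) + 79 = 2*I + 79 = 79 + 2*I ≈ 79.0 + 2.0*I)
O = -90 (O = -18*5 = -90)
(31 + N)*O = (31 + (79 + 2*I))*(-90) = (110 + 2*I)*(-90) = -9900 - 180*I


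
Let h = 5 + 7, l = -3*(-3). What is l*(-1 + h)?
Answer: 99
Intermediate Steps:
l = 9
h = 12
l*(-1 + h) = 9*(-1 + 12) = 9*11 = 99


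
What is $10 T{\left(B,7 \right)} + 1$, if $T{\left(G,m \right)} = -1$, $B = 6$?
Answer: $-9$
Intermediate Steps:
$10 T{\left(B,7 \right)} + 1 = 10 \left(-1\right) + 1 = -10 + 1 = -9$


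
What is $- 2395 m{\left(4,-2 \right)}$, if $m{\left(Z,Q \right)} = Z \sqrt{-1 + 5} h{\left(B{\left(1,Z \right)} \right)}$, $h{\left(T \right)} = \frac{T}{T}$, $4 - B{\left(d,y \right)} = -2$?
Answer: $-19160$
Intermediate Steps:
$B{\left(d,y \right)} = 6$ ($B{\left(d,y \right)} = 4 - -2 = 4 + 2 = 6$)
$h{\left(T \right)} = 1$
$m{\left(Z,Q \right)} = 2 Z$ ($m{\left(Z,Q \right)} = Z \sqrt{-1 + 5} \cdot 1 = Z \sqrt{4} \cdot 1 = Z 2 \cdot 1 = 2 Z 1 = 2 Z$)
$- 2395 m{\left(4,-2 \right)} = - 2395 \cdot 2 \cdot 4 = \left(-2395\right) 8 = -19160$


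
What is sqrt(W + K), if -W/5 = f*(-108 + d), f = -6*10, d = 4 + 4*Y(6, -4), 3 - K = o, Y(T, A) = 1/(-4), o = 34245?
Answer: I*sqrt(65742) ≈ 256.4*I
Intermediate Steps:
Y(T, A) = -1/4
K = -34242 (K = 3 - 1*34245 = 3 - 34245 = -34242)
d = 3 (d = 4 + 4*(-1/4) = 4 - 1 = 3)
f = -60
W = -31500 (W = -(-300)*(-108 + 3) = -(-300)*(-105) = -5*6300 = -31500)
sqrt(W + K) = sqrt(-31500 - 34242) = sqrt(-65742) = I*sqrt(65742)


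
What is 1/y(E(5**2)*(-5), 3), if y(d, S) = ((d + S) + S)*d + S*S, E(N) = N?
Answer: 1/14884 ≈ 6.7186e-5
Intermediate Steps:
y(d, S) = S**2 + d*(d + 2*S) (y(d, S) = ((S + d) + S)*d + S**2 = (d + 2*S)*d + S**2 = d*(d + 2*S) + S**2 = S**2 + d*(d + 2*S))
1/y(E(5**2)*(-5), 3) = 1/(3**2 + (5**2*(-5))**2 + 2*3*(5**2*(-5))) = 1/(9 + (25*(-5))**2 + 2*3*(25*(-5))) = 1/(9 + (-125)**2 + 2*3*(-125)) = 1/(9 + 15625 - 750) = 1/14884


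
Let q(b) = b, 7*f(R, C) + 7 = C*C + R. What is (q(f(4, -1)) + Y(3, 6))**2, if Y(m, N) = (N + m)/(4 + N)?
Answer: 1849/4900 ≈ 0.37735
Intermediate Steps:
f(R, C) = -1 + R/7 + C**2/7 (f(R, C) = -1 + (C*C + R)/7 = -1 + (C**2 + R)/7 = -1 + (R + C**2)/7 = -1 + (R/7 + C**2/7) = -1 + R/7 + C**2/7)
Y(m, N) = (N + m)/(4 + N)
(q(f(4, -1)) + Y(3, 6))**2 = ((-1 + (1/7)*4 + (1/7)*(-1)**2) + (6 + 3)/(4 + 6))**2 = ((-1 + 4/7 + (1/7)*1) + 9/10)**2 = ((-1 + 4/7 + 1/7) + (1/10)*9)**2 = (-2/7 + 9/10)**2 = (43/70)**2 = 1849/4900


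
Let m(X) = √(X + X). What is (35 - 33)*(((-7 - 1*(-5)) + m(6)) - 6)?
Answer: -16 + 4*√3 ≈ -9.0718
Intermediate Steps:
m(X) = √2*√X (m(X) = √(2*X) = √2*√X)
(35 - 33)*(((-7 - 1*(-5)) + m(6)) - 6) = (35 - 33)*(((-7 - 1*(-5)) + √2*√6) - 6) = 2*(((-7 + 5) + 2*√3) - 6) = 2*((-2 + 2*√3) - 6) = 2*(-8 + 2*√3) = -16 + 4*√3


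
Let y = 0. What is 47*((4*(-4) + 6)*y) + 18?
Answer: 18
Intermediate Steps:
47*((4*(-4) + 6)*y) + 18 = 47*((4*(-4) + 6)*0) + 18 = 47*((-16 + 6)*0) + 18 = 47*(-10*0) + 18 = 47*0 + 18 = 0 + 18 = 18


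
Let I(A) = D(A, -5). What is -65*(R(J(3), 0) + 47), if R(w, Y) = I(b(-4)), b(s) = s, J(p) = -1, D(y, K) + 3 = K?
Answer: -2535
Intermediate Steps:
D(y, K) = -3 + K
I(A) = -8 (I(A) = -3 - 5 = -8)
R(w, Y) = -8
-65*(R(J(3), 0) + 47) = -65*(-8 + 47) = -65*39 = -2535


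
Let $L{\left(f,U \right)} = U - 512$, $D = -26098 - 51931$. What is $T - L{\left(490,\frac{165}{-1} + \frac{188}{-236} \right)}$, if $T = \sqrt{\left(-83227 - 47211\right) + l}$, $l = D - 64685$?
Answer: $\frac{39990}{59} + 16 i \sqrt{1067} \approx 677.8 + 522.64 i$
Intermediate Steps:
$D = -78029$ ($D = -26098 - 51931 = -78029$)
$l = -142714$ ($l = -78029 - 64685 = -142714$)
$L{\left(f,U \right)} = -512 + U$
$T = 16 i \sqrt{1067}$ ($T = \sqrt{\left(-83227 - 47211\right) - 142714} = \sqrt{-130438 - 142714} = \sqrt{-273152} = 16 i \sqrt{1067} \approx 522.64 i$)
$T - L{\left(490,\frac{165}{-1} + \frac{188}{-236} \right)} = 16 i \sqrt{1067} - \left(-512 + \left(\frac{165}{-1} + \frac{188}{-236}\right)\right) = 16 i \sqrt{1067} - \left(-512 + \left(165 \left(-1\right) + 188 \left(- \frac{1}{236}\right)\right)\right) = 16 i \sqrt{1067} - \left(-512 - \frac{9782}{59}\right) = 16 i \sqrt{1067} - - \frac{39990}{59} = 16 i \sqrt{1067} + \frac{39990}{59} = \frac{39990}{59} + 16 i \sqrt{1067}$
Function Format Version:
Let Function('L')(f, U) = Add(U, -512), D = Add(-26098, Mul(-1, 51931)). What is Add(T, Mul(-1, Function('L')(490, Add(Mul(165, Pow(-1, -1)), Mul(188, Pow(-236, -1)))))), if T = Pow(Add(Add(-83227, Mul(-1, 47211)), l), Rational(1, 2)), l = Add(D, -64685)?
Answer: Add(Rational(39990, 59), Mul(16, I, Pow(1067, Rational(1, 2)))) ≈ Add(677.80, Mul(522.64, I))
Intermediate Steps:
D = -78029 (D = Add(-26098, -51931) = -78029)
l = -142714 (l = Add(-78029, -64685) = -142714)
Function('L')(f, U) = Add(-512, U)
T = Mul(16, I, Pow(1067, Rational(1, 2))) (T = Pow(Add(Add(-83227, Mul(-1, 47211)), -142714), Rational(1, 2)) = Pow(Add(Add(-83227, -47211), -142714), Rational(1, 2)) = Pow(Add(-130438, -142714), Rational(1, 2)) = Pow(-273152, Rational(1, 2)) = Mul(16, I, Pow(1067, Rational(1, 2))) ≈ Mul(522.64, I))
Add(T, Mul(-1, Function('L')(490, Add(Mul(165, Pow(-1, -1)), Mul(188, Pow(-236, -1)))))) = Add(Mul(16, I, Pow(1067, Rational(1, 2))), Mul(-1, Add(-512, Add(Mul(165, Pow(-1, -1)), Mul(188, Pow(-236, -1)))))) = Add(Mul(16, I, Pow(1067, Rational(1, 2))), Mul(-1, Add(-512, Add(Mul(165, -1), Mul(188, Rational(-1, 236)))))) = Add(Mul(16, I, Pow(1067, Rational(1, 2))), Mul(-1, Add(-512, Add(-165, Rational(-47, 59))))) = Add(Mul(16, I, Pow(1067, Rational(1, 2))), Mul(-1, Add(-512, Rational(-9782, 59)))) = Add(Mul(16, I, Pow(1067, Rational(1, 2))), Mul(-1, Rational(-39990, 59))) = Add(Mul(16, I, Pow(1067, Rational(1, 2))), Rational(39990, 59)) = Add(Rational(39990, 59), Mul(16, I, Pow(1067, Rational(1, 2))))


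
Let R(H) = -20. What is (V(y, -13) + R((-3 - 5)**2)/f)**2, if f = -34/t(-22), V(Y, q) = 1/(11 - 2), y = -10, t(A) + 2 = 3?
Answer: 11449/23409 ≈ 0.48909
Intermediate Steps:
t(A) = 1 (t(A) = -2 + 3 = 1)
V(Y, q) = 1/9
f = -34 (f = -34/1 = -34*1 = -34)
(V(y, -13) + R((-3 - 5)**2)/f)**2 = (1/9 - 20/(-34))**2 = (1/9 - 20*(-1/34))**2 = (1/9 + 10/17)**2 = (107/153)**2 = 11449/23409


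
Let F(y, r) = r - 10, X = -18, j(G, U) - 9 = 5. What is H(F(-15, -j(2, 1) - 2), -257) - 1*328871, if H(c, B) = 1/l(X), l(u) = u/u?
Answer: -328870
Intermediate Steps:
j(G, U) = 14 (j(G, U) = 9 + 5 = 14)
l(u) = 1
F(y, r) = -10 + r
H(c, B) = 1 (H(c, B) = 1/1 = 1)
H(F(-15, -j(2, 1) - 2), -257) - 1*328871 = 1 - 1*328871 = 1 - 328871 = -328870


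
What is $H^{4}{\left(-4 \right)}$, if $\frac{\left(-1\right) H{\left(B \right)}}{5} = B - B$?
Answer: $0$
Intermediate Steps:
$H{\left(B \right)} = 0$ ($H{\left(B \right)} = - 5 \left(B - B\right) = \left(-5\right) 0 = 0$)
$H^{4}{\left(-4 \right)} = 0^{4} = 0$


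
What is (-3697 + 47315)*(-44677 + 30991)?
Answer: -596955948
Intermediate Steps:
(-3697 + 47315)*(-44677 + 30991) = 43618*(-13686) = -596955948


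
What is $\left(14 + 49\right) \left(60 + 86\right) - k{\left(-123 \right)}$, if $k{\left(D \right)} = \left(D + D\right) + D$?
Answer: $9567$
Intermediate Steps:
$k{\left(D \right)} = 3 D$ ($k{\left(D \right)} = 2 D + D = 3 D$)
$\left(14 + 49\right) \left(60 + 86\right) - k{\left(-123 \right)} = \left(14 + 49\right) \left(60 + 86\right) - 3 \left(-123\right) = 63 \cdot 146 - -369 = 9198 + 369 = 9567$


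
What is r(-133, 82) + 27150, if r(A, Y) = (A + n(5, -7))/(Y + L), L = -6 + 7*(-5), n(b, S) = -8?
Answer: 1113009/41 ≈ 27147.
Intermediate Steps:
L = -41 (L = -6 - 35 = -41)
r(A, Y) = (-8 + A)/(-41 + Y) (r(A, Y) = (A - 8)/(Y - 41) = (-8 + A)/(-41 + Y))
r(-133, 82) + 27150 = (-8 - 133)/(-41 + 82) + 27150 = -141/41 + 27150 = 1113009/41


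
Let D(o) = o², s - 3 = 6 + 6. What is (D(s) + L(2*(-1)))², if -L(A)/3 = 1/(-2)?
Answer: 205209/4 ≈ 51302.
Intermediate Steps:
s = 15 (s = 3 + (6 + 6) = 3 + 12 = 15)
L(A) = 3/2 (L(A) = -3/(-2) = -3*(-½) = 3/2)
(D(s) + L(2*(-1)))² = (15² + 3/2)² = (225 + 3/2)² = (453/2)² = 205209/4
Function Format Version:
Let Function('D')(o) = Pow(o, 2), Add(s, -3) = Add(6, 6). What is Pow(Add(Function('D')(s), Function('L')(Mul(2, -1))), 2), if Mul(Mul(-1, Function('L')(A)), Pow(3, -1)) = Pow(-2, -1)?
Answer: Rational(205209, 4) ≈ 51302.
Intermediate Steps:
s = 15 (s = Add(3, Add(6, 6)) = Add(3, 12) = 15)
Function('L')(A) = Rational(3, 2) (Function('L')(A) = Mul(-3, Pow(-2, -1)) = Mul(-3, Rational(-1, 2)) = Rational(3, 2))
Pow(Add(Function('D')(s), Function('L')(Mul(2, -1))), 2) = Pow(Add(Pow(15, 2), Rational(3, 2)), 2) = Pow(Add(225, Rational(3, 2)), 2) = Pow(Rational(453, 2), 2) = Rational(205209, 4)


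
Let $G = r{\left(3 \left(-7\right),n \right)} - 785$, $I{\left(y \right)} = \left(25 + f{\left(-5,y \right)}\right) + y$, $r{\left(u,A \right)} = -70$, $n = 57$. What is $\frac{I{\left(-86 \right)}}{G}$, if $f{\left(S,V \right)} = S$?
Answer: $\frac{22}{285} \approx 0.077193$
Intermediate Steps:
$I{\left(y \right)} = 20 + y$ ($I{\left(y \right)} = \left(25 - 5\right) + y = 20 + y$)
$G = -855$ ($G = -70 - 785 = -855$)
$\frac{I{\left(-86 \right)}}{G} = \frac{20 - 86}{-855} = \left(-66\right) \left(- \frac{1}{855}\right) = \frac{22}{285}$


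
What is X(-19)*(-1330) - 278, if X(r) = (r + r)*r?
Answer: -960538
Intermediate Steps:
X(r) = 2*r**2 (X(r) = (2*r)*r = 2*r**2)
X(-19)*(-1330) - 278 = (2*(-19)**2)*(-1330) - 278 = (2*361)*(-1330) - 278 = 722*(-1330) - 278 = -960260 - 278 = -960538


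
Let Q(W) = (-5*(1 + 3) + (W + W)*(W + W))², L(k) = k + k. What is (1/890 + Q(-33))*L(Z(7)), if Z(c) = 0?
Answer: 0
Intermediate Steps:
L(k) = 2*k
Q(W) = (-20 + 4*W²)² (Q(W) = (-5*4 + (2*W)*(2*W))² = (-20 + 4*W²)²)
(1/890 + Q(-33))*L(Z(7)) = (1/890 + 16*(-5 + (-33)²)²)*(2*0) = (1/890 + 16*(-5 + 1089)²)*0 = (1/890 + 16*1084²)*0 = (1/890 + 16*1175056)*0 = (1/890 + 18800896)*0 = (16732797441/890)*0 = 0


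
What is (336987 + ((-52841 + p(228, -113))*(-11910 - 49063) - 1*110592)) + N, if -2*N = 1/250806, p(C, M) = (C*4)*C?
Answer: -4743434206236481/501612 ≈ -9.4564e+9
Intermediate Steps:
p(C, M) = 4*C**2 (p(C, M) = (4*C)*C = 4*C**2)
N = -1/501612 (N = -1/2/250806 = -1/2*1/250806 = -1/501612 ≈ -1.9936e-6)
(336987 + ((-52841 + p(228, -113))*(-11910 - 49063) - 1*110592)) + N = (336987 + ((-52841 + 4*228**2)*(-11910 - 49063) - 1*110592)) - 1/501612 = (336987 + ((-52841 + 4*51984)*(-60973) - 110592)) - 1/501612 = (336987 + ((-52841 + 207936)*(-60973) - 110592)) - 1/501612 = (336987 + (155095*(-60973) - 110592)) - 1/501612 = (336987 + (-9456607435 - 110592)) - 1/501612 = (336987 - 9456718027) - 1/501612 = -9456381040 - 1/501612 = -4743434206236481/501612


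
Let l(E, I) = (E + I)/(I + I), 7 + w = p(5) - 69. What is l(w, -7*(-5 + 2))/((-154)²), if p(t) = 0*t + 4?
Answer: -17/332024 ≈ -5.1201e-5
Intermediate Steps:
p(t) = 4 (p(t) = 0 + 4 = 4)
w = -72 (w = -7 + (4 - 69) = -7 - 65 = -72)
l(E, I) = (E + I)/(2*I) (l(E, I) = (E + I)/((2*I)) = (E + I)*(1/(2*I)) = (E + I)/(2*I))
l(w, -7*(-5 + 2))/((-154)²) = ((-72 - 7*(-5 + 2))/(2*((-7*(-5 + 2)))))/((-154)²) = ((-72 - 7*(-3))/(2*((-7*(-3)))))/23716 = ((½)*(-72 + 21)/21)*(1/23716) = ((½)*(1/21)*(-51))*(1/23716) = -17/14*1/23716 = -17/332024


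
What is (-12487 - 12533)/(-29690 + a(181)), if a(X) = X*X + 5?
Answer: -6255/769 ≈ -8.1339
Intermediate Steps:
a(X) = 5 + X² (a(X) = X² + 5 = 5 + X²)
(-12487 - 12533)/(-29690 + a(181)) = (-12487 - 12533)/(-29690 + (5 + 181²)) = -25020/(-29690 + (5 + 32761)) = -25020/(-29690 + 32766) = -25020/3076 = -25020*1/3076 = -6255/769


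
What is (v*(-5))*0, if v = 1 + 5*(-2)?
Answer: 0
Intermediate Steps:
v = -9 (v = 1 - 10 = -9)
(v*(-5))*0 = -9*(-5)*0 = 45*0 = 0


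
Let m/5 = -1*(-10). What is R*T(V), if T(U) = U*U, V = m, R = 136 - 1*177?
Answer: -102500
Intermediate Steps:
m = 50 (m = 5*(-1*(-10)) = 5*10 = 50)
R = -41 (R = 136 - 177 = -41)
V = 50
T(U) = U²
R*T(V) = -41*50² = -41*2500 = -102500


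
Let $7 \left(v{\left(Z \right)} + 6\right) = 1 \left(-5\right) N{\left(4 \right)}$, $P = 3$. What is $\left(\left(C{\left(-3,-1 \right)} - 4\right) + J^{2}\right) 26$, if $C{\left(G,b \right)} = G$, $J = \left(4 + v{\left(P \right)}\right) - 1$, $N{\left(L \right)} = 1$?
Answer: $\frac{8658}{49} \approx 176.69$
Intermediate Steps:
$v{\left(Z \right)} = - \frac{47}{7}$ ($v{\left(Z \right)} = -6 + \frac{1 \left(-5\right) 1}{7} = -6 + \frac{\left(-5\right) 1}{7} = -6 + \frac{1}{7} \left(-5\right) = -6 - \frac{5}{7} = - \frac{47}{7}$)
$J = - \frac{26}{7}$ ($J = \left(4 - \frac{47}{7}\right) - 1 = - \frac{19}{7} - 1 = - \frac{26}{7} \approx -3.7143$)
$\left(\left(C{\left(-3,-1 \right)} - 4\right) + J^{2}\right) 26 = \left(\left(-3 - 4\right) + \left(- \frac{26}{7}\right)^{2}\right) 26 = \left(\left(-3 - 4\right) + \frac{676}{49}\right) 26 = \left(-7 + \frac{676}{49}\right) 26 = \frac{333}{49} \cdot 26 = \frac{8658}{49}$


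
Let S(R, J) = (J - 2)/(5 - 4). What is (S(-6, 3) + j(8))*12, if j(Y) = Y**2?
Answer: 780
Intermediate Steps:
S(R, J) = -2 + J (S(R, J) = (-2 + J)/1 = (-2 + J)*1 = -2 + J)
(S(-6, 3) + j(8))*12 = ((-2 + 3) + 8**2)*12 = (1 + 64)*12 = 65*12 = 780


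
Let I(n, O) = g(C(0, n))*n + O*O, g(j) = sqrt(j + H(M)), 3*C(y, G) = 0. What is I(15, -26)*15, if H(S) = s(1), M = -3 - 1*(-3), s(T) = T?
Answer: 10365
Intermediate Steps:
C(y, G) = 0 (C(y, G) = (1/3)*0 = 0)
M = 0 (M = -3 + 3 = 0)
H(S) = 1
g(j) = sqrt(1 + j) (g(j) = sqrt(j + 1) = sqrt(1 + j))
I(n, O) = n + O**2 (I(n, O) = sqrt(1 + 0)*n + O*O = sqrt(1)*n + O**2 = 1*n + O**2 = n + O**2)
I(15, -26)*15 = (15 + (-26)**2)*15 = (15 + 676)*15 = 691*15 = 10365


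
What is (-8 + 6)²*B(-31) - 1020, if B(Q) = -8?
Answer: -1052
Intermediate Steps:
(-8 + 6)²*B(-31) - 1020 = (-8 + 6)²*(-8) - 1020 = (-2)²*(-8) - 1020 = 4*(-8) - 1020 = -32 - 1020 = -1052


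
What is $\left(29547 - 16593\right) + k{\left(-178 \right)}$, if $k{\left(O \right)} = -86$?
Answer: $12868$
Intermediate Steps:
$\left(29547 - 16593\right) + k{\left(-178 \right)} = \left(29547 - 16593\right) - 86 = 12954 - 86 = 12868$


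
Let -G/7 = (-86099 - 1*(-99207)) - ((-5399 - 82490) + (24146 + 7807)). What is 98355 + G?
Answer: -384953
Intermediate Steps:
G = -483308 (G = -7*((-86099 - 1*(-99207)) - ((-5399 - 82490) + (24146 + 7807))) = -7*((-86099 + 99207) - (-87889 + 31953)) = -7*(13108 - 1*(-55936)) = -7*(13108 + 55936) = -7*69044 = -483308)
98355 + G = 98355 - 483308 = -384953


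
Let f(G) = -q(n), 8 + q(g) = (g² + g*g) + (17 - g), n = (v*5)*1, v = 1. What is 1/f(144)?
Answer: -1/54 ≈ -0.018519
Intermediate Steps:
n = 5 (n = (1*5)*1 = 5*1 = 5)
q(g) = 9 - g + 2*g² (q(g) = -8 + ((g² + g*g) + (17 - g)) = -8 + ((g² + g²) + (17 - g)) = -8 + (2*g² + (17 - g)) = -8 + (17 - g + 2*g²) = 9 - g + 2*g²)
f(G) = -54 (f(G) = -(9 - 1*5 + 2*5²) = -(9 - 5 + 2*25) = -(9 - 5 + 50) = -1*54 = -54)
1/f(144) = 1/(-54) = -1/54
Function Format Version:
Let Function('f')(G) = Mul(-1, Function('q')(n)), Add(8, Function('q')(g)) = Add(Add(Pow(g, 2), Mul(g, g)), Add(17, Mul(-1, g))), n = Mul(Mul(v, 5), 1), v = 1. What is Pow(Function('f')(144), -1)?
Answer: Rational(-1, 54) ≈ -0.018519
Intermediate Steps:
n = 5 (n = Mul(Mul(1, 5), 1) = Mul(5, 1) = 5)
Function('q')(g) = Add(9, Mul(-1, g), Mul(2, Pow(g, 2))) (Function('q')(g) = Add(-8, Add(Add(Pow(g, 2), Mul(g, g)), Add(17, Mul(-1, g)))) = Add(-8, Add(Add(Pow(g, 2), Pow(g, 2)), Add(17, Mul(-1, g)))) = Add(-8, Add(Mul(2, Pow(g, 2)), Add(17, Mul(-1, g)))) = Add(-8, Add(17, Mul(-1, g), Mul(2, Pow(g, 2)))) = Add(9, Mul(-1, g), Mul(2, Pow(g, 2))))
Function('f')(G) = -54 (Function('f')(G) = Mul(-1, Add(9, Mul(-1, 5), Mul(2, Pow(5, 2)))) = Mul(-1, Add(9, -5, Mul(2, 25))) = Mul(-1, Add(9, -5, 50)) = Mul(-1, 54) = -54)
Pow(Function('f')(144), -1) = Pow(-54, -1) = Rational(-1, 54)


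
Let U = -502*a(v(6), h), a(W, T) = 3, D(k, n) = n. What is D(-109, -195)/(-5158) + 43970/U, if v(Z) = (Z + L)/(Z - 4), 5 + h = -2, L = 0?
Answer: -113251795/3883974 ≈ -29.159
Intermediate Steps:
h = -7 (h = -5 - 2 = -7)
v(Z) = Z/(-4 + Z) (v(Z) = (Z + 0)/(Z - 4) = Z/(-4 + Z))
U = -1506 (U = -502*3 = -1506)
D(-109, -195)/(-5158) + 43970/U = -195/(-5158) + 43970/(-1506) = -195*(-1/5158) + 43970*(-1/1506) = 195/5158 - 21985/753 = -113251795/3883974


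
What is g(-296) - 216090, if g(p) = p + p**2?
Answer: -128770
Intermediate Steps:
g(-296) - 216090 = -296*(1 - 296) - 216090 = -296*(-295) - 216090 = 87320 - 216090 = -128770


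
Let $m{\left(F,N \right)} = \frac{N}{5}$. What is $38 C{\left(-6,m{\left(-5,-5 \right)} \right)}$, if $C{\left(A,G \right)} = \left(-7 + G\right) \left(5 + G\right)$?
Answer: $-1216$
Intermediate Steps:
$m{\left(F,N \right)} = \frac{N}{5}$ ($m{\left(F,N \right)} = N \frac{1}{5} = \frac{N}{5}$)
$38 C{\left(-6,m{\left(-5,-5 \right)} \right)} = 38 \left(-35 + \left(\frac{1}{5} \left(-5\right)\right)^{2} - 2 \cdot \frac{1}{5} \left(-5\right)\right) = 38 \left(-35 + \left(-1\right)^{2} - -2\right) = 38 \left(-35 + 1 + 2\right) = 38 \left(-32\right) = -1216$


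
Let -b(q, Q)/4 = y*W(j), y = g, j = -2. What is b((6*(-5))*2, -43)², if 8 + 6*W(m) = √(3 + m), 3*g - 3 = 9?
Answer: 3136/9 ≈ 348.44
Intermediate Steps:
g = 4 (g = 1 + (⅓)*9 = 1 + 3 = 4)
W(m) = -4/3 + √(3 + m)/6
y = 4
b(q, Q) = 56/3 (b(q, Q) = -16*(-4/3 + √(3 - 2)/6) = -16*(-4/3 + √1/6) = -16*(-4/3 + (⅙)*1) = -16*(-4/3 + ⅙) = -16*(-7)/6 = -4*(-14/3) = 56/3)
b((6*(-5))*2, -43)² = (56/3)² = 3136/9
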